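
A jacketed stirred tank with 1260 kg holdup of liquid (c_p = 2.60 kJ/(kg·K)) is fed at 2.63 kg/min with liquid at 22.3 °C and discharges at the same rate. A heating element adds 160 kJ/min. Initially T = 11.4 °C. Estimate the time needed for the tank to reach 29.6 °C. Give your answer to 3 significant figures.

M c_p dT/dt = ṁ c_p (T_in − T) + Q̇.
τ = M/ṁ = 479.09 min; T_ss = T_in + Q̇/(ṁ c_p) = 45.699 °C.
T(t) = T_ss + (T₀ − T_ss) e^(−t/τ). Set T = 29.6:
e^(−t/τ) = (29.6 − 45.699)/(11.4 − 45.699) = 0.46937
t = −479.09 · ln(0.46937) = 362.37 min.

362 min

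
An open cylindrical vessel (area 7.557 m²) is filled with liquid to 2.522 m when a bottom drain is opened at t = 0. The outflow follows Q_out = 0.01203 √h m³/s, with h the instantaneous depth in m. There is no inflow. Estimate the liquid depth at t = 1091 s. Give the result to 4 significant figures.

0.5180 m

With no inflow, A dh/dt = −0.01203 √h.
This is separable: 2 d(√h)/dt = −0.01203/A, so √h = √h₀ − (0.01203/(2A)) t.
√h = √2.522 − 0.01203·1091/(2·7.557) = 1.58808 − 0.868382 = 0.719698.
h = 0.719698² = 0.517966 m.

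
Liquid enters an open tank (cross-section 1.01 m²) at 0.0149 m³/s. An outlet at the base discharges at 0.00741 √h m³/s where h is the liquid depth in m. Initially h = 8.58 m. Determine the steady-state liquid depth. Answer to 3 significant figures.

Mass balance (ρ constant): A dh/dt = Q_in − 0.00741 √h. At steady state dh/dt = 0:
Q_in = 0.00741 √h_ss ⇒ √h_ss = 0.0149/0.00741 = 2.0108.
h_ss = 2.0108² = 4.0433 m. (Since h₀ = 8.58 m > h_ss, the level will fall toward this value.)

4.04 m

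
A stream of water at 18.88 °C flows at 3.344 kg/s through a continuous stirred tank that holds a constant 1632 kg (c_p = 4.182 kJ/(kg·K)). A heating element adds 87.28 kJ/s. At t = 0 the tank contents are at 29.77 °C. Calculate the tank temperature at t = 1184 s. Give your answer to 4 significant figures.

25.53 °C

First-law balance (no shaft work): M c_p dT/dt = ṁ c_p (T_in − T) + 87.28.
τ = M/ṁ = 488.038 s; T_ss = T_in + Q̇/(ṁ c_p) = 18.88 + 87.28/(3.344·4.182) = 25.1211 °C.
Solution: T(t) = T_ss + (T₀ − T_ss) e^(−t/τ).
T(1184) = 25.1211 + (4.64885)·e^(−1184/488.038) = 25.1211 + (4.64885)·0.0883862 = 25.5320 °C.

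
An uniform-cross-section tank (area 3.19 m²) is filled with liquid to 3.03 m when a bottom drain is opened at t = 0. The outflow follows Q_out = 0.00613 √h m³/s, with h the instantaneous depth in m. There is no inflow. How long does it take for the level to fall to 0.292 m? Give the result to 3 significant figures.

1250 s

A dh/dt = −Q_out = −0.00613 √h.
Separate and integrate: 2(√h − √h₀) = −(0.00613/A) t.
t = 2A(√h₀ − √h)/0.00613 = 2·3.19·(√3.03 − √0.292)/0.00613
  = 6.3800 × (1.7407 − 0.54037) / 0.00613 = 1249.3 s.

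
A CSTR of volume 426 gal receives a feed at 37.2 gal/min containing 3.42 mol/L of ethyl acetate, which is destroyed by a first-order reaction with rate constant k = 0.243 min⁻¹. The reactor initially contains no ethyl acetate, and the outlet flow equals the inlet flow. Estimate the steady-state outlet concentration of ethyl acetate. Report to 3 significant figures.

V dC/dt = Q(C_in − C) − k V C.
At steady state: 0 = Q C_in − (Q + kV) C_ss, so C_ss = Q C_in/(Q + kV).
C_ss = 37.2·3.42/(37.2 + 0.243·426) = 127.22/140.72 = 0.90411 mol/L.

0.904 mol/L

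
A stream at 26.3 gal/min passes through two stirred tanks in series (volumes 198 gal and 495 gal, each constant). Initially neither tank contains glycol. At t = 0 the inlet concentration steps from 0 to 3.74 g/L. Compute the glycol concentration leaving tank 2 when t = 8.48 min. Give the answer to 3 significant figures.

Time constants: τᵢ = Vᵢ/Q for each well-mixed tank.
τ₁ = 198/26.3 = 7.5285 min; τ₂ = 495/26.3 = 18.821 min.
Solving the cascade with C₁(0)=C₂(0)=0 gives C₂(t) = C_in[1 − (τ₁ e^(−t/τ₁) − τ₂ e^(−t/τ₂))/(τ₁ − τ₂)].
At t = 8.48: e^(−t/τ₁) = 0.32420, e^(−t/τ₂) = 0.63728.
C₂ = 3.74·[1 − (7.5285·0.32420 − 18.821·0.63728)/(-11.293)] = 3.74·0.15401 = 0.57600 g/L.

0.576 g/L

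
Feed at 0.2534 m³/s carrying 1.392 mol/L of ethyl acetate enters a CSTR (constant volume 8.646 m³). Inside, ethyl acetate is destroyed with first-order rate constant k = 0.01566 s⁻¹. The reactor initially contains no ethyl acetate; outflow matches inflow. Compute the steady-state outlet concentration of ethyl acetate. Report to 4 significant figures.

Accumulation = in − out − consumed: V dC/dt = Q C_in − Q C − k V C.
At steady state: 0 = Q C_in − (Q + kV) C_ss, so C_ss = Q C_in/(Q + kV).
C_ss = 0.2534·1.392/(0.2534 + 0.01566·8.646) = 0.352733/0.388796 = 0.907243 mol/L.

0.9072 mol/L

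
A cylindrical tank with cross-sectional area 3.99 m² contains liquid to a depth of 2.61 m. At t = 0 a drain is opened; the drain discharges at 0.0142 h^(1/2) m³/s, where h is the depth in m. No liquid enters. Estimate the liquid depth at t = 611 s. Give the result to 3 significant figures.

With no inflow, A dh/dt = −0.0142 √h.
Separate and integrate: 2(√h − √h₀) = −(0.0142/A) t.
√h = √2.61 − 0.0142·611/(2·3.99) = 1.6155 − 1.0872 = 0.52831.
h = 0.52831² = 0.27911 m.

0.279 m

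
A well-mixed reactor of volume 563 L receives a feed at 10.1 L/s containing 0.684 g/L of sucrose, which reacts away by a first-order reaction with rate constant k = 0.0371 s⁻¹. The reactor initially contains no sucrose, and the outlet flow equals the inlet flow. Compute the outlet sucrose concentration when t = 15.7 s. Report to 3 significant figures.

0.129 g/L

V dC/dt = Q(C_in − C) − k V C.
dC/dt = (Q/V) C_in − (Q/V + k) C; effective rate a = Q/V + k = 0.017940 + 0.0371 = 0.055040 s⁻¹.
C_ss = Q C_in/(Q + kV) = 0.22294 g/L; C(t) = C_ss + (C₀ − C_ss) e^(−a t).
C(15.7) = 0.22294 + (-0.22294)·e^(−0.055040·15.7) = 0.22294 + (-0.22294)·0.42142 = 0.12899 g/L.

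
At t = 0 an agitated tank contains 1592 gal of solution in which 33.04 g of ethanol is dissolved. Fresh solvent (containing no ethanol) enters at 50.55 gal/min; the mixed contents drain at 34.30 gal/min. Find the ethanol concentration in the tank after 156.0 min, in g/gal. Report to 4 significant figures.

0.001072 g/gal

Let m(t) be the amount of ethanol. Volume: V(t) = V₀ + (Q_in − Q_out) t = 1592 + 16.2500 t; V(156.0) = 4127.00 gal.
No ethanol enters, so dm/dt = −Q_out · (m/V).
Separate: dm/m = −Q_out dt/V(t) ⇒ ln(m/m₀) = −(Q_out/(Q_in−Q_out)) ln(V/V₀).
m = m₀ (V₀/V)^(Q_out/(Q_in−Q_out)) = 33.04 × (1592/4127.00)^(2.11077) = 4.42418 g.
C = m/V = 4.42418/4127.00 = 0.00107201 g/gal.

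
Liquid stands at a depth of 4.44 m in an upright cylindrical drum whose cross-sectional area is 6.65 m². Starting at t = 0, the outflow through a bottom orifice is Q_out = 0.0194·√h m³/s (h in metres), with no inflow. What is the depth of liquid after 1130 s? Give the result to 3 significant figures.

Mass balance (ρ constant): A dh/dt = −0.0194 √h.
∫ h^(−1/2) dh = −(0.0194/A) ∫ dt, giving 2√h = 2√h₀ − (0.0194/A) t.
√h = √4.44 − 0.0194·1130/(2·6.65) = 2.1071 − 1.6483 = 0.45886.
h = 0.45886² = 0.21055 m.

0.211 m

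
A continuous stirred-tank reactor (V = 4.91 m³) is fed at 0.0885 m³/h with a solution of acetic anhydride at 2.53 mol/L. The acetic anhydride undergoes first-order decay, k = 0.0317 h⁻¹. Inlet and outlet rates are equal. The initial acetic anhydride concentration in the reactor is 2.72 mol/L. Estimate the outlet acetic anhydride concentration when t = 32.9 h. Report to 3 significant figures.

Accumulation = in − out − consumed: V dC/dt = Q C_in − Q C − k V C.
dC/dt = (Q/V) C_in − (Q/V + k) C; effective rate a = Q/V + k = 0.018024 + 0.0317 = 0.049724 h⁻¹.
C_ss = Q C_in/(Q + kV) = 0.91709 mol/L; C(t) = C_ss + (C₀ − C_ss) e^(−a t).
C(32.9) = 0.91709 + (1.8029)·e^(−0.049724·32.9) = 0.91709 + (1.8029)·0.19477 = 1.2682 mol/L.

1.27 mol/L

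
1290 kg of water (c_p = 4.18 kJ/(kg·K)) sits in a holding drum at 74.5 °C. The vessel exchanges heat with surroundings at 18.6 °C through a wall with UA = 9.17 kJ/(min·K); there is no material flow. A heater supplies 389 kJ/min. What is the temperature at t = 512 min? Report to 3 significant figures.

Lumped-capacitance energy balance: M c_p dT/dt = UA(T_amb − T) + Q̇.
dT/dt = (T_ss − T)/τ with T_ss = T_amb + Q̇/UA = 18.6 + 389/9.17 = 61.021 °C, τ = M c_p/UA = 1290·4.18/9.17 = 588.03 min.
Integrating: T(t) = T_ss + (T₀ − T_ss) e^(−t/τ).
T(512) = 61.021 + (13.479)·0.41865 = 66.664 °C.

66.7 °C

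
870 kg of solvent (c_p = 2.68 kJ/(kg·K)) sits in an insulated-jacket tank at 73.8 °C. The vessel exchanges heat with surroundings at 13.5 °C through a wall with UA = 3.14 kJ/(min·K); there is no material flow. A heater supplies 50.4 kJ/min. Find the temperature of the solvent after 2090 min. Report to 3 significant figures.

32.2 °C

M c_p dT/dt = −UA(T − T_amb) + Q̇.
dT/dt = (T_ss − T)/τ with T_ss = T_amb + Q̇/UA = 13.5 + 50.4/3.14 = 29.551 °C, τ = M c_p/UA = 870·2.68/3.14 = 742.55 min.
Integrating: T(t) = T_ss + (T₀ − T_ss) e^(−t/τ).
T(2090) = 29.551 + (44.249)·0.059927 = 32.203 °C.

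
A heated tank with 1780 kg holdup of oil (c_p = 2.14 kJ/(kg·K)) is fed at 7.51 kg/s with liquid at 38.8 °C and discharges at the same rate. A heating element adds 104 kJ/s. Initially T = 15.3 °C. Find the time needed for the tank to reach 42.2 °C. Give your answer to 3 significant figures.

540 s

M c_p dT/dt = ṁ c_p (T_in − T) + Q̇.
τ = M/ṁ = 237.02 s; T_ss = T_in + Q̇/(ṁ c_p) = 45.271 °C.
T(t) = T_ss + (T₀ − T_ss) e^(−t/τ). Set T = 42.2:
e^(−t/τ) = (42.2 − 45.271)/(15.3 − 45.271) = 0.10247
t = −237.02 · ln(0.10247) = 539.97 s.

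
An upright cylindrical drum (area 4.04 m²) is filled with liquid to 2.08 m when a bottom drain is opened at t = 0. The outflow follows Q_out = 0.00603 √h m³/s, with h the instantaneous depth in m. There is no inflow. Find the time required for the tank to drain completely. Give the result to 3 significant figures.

A dh/dt = −Q_out = −0.00603 √h.
This is separable: 2 d(√h)/dt = −0.00603/A, so √h = √h₀ − (0.00603/(2A)) t.
Set h = 0: 2√h₀ = (0.00603/A) t_empty ⇒ t_empty = 2A√h₀/0.00603.
t_empty = 2·4.04·√2.08/0.00603 = 8.0800·1.4422/0.00603 = 1932.5 s.

1930 s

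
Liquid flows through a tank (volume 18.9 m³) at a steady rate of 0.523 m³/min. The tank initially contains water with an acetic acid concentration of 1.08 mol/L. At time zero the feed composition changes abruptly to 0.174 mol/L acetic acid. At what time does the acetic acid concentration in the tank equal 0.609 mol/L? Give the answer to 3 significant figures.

Mass balance on the solute (V constant): V dC/dt = Q(C_in − C), so τ = V/Q = 36.138 min.
C(t) = C_in + (C₀ − C_in) e^(−t/τ). Set C = 0.609 and solve for t:
e^(−t/τ) = (C − C_in)/(C₀ − C_in) = (0.609 − 0.174)/(1.08 − 0.174) = 0.48013
t = −τ ln(…) = 36.138 × 0.73369 = 26.514 min.

26.5 min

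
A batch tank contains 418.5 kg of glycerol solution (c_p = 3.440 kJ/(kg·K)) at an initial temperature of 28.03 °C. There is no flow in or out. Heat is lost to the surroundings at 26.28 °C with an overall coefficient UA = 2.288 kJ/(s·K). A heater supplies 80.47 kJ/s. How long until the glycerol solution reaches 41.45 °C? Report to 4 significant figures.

M c_p dT/dt = −UA(T − T_amb) + Q̇.
τ = M c_p/UA = 629.213 s; T_ss = T_amb + Q̇/UA = 26.28 + 80.47/2.288 = 61.4505 °C.
T(t) = T_ss + (T₀ − T_ss)e^(−t/τ); set T = 41.45:
t = −τ ln[(T − T_ss)/(T₀ − T_ss)] = −629.213 · ln(0.598450) = 323.046 s.

323.0 s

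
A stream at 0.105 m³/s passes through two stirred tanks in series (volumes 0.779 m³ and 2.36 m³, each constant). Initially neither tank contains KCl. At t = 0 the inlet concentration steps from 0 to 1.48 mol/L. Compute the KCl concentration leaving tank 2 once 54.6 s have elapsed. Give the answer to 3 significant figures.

1.29 mol/L

Time constants: τᵢ = Vᵢ/Q for each well-mixed tank.
τ₁ = 0.779/0.105 = 7.4190 s; τ₂ = 2.36/0.105 = 22.476 s.
Tank 1: C₁ = C_in(1 − e^(−t/τ₁)). Tank 2 (τ₁ ≠ τ₂): C₂ = C_in[1 − (τ₁ e^(−t/τ₁) − τ₂ e^(−t/τ₂))/(τ₁ − τ₂)].
At t = 54.6: e^(−t/τ₁) = 0.00063656, e^(−t/τ₂) = 0.088104.
C₂ = 1.48·[1 − (7.4190·0.00063656 − 22.476·0.088104)/(-15.057)] = 1.48·0.86880 = 1.2858 mol/L.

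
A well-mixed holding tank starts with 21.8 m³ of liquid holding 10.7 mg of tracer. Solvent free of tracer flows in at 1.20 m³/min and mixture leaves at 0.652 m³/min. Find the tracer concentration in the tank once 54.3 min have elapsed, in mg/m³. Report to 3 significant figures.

Let m(t) be the amount of tracer. Volume: V(t) = V₀ + (Q_in − Q_out) t = 21.8 + 0.54800 t; V(54.3) = 51.556 m³.
No tracer enters, so dm/dt = −Q_out · (m/V).
dm/m = −Q_out dt/(V₀ + 0.54800 t); integrating gives ln(m/m₀) = −(Q_out/(Q_in−Q_out)) ln(V/V₀).
m = m₀ (V₀/V)^(Q_out/(Q_in−Q_out)) = 10.7 × (21.8/51.556)^(1.1898) = 3.8425 mg.
C = m/V = 3.8425/51.556 = 0.074530 mg/m³.

0.0745 mg/m³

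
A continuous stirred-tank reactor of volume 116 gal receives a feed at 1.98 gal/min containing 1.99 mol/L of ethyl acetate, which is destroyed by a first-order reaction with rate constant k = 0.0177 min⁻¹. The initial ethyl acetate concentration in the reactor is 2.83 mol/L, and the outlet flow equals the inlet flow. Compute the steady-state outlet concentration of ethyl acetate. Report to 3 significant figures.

Accumulation = in − out − consumed: V dC/dt = Q C_in − Q C − k V C.
At steady state: 0 = Q C_in − (Q + kV) C_ss, so C_ss = Q C_in/(Q + kV).
C_ss = 1.98·1.99/(1.98 + 0.0177·116) = 3.9402/4.0332 = 0.97694 mol/L.

0.977 mol/L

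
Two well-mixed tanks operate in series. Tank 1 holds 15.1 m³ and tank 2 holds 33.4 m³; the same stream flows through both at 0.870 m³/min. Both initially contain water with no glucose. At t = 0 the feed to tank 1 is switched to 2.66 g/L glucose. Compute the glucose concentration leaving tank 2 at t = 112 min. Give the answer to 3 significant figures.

Time constants: τᵢ = Vᵢ/Q for each well-mixed tank.
τ₁ = 15.1/0.870 = 17.356 min; τ₂ = 33.4/0.870 = 38.391 min.
Solving the cascade with C₁(0)=C₂(0)=0 gives C₂(t) = C_in[1 − (τ₁ e^(−t/τ₁) − τ₂ e^(−t/τ₂))/(τ₁ − τ₂)].
At t = 112: e^(−t/τ₁) = 0.0015758, e^(−t/τ₂) = 0.054076.
C₂ = 2.66·[1 − (17.356·0.0015758 − 38.391·0.054076)/(-21.034)] = 2.66·0.90260 = 2.4009 g/L.

2.40 g/L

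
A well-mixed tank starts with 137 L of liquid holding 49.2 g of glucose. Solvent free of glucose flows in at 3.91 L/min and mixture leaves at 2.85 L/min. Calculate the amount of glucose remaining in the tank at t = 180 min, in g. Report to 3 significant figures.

Let m(t) be the amount of glucose. Volume: V(t) = V₀ + (Q_in − Q_out) t = 137 + 1.0600 t; V(180) = 327.80 L.
Species balance (pure solvent in): dm/dt = −Q_out · m/V(t).
dm/m = −Q_out dt/(V₀ + 1.0600 t); integrating gives ln(m/m₀) = −(Q_out/(Q_in−Q_out)) ln(V/V₀).
m = m₀ (V₀/V)^(Q_out/(Q_in−Q_out)) = 49.2 × (137/327.80)^(2.6887) = 4.7125 g.

4.71 g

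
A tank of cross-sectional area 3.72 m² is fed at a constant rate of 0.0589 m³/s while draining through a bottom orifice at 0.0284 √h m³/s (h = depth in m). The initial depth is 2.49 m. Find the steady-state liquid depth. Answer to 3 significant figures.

4.30 m

Unsteady balance on liquid volume: A dh/dt = Q_in − 0.0284 √h. At steady state dh/dt = 0:
Q_in = 0.0284 √h_ss ⇒ √h_ss = 0.0589/0.0284 = 2.0739.
h_ss = 2.0739² = 4.3012 m. (Since h₀ = 2.49 m < h_ss, the level will rise toward this value.)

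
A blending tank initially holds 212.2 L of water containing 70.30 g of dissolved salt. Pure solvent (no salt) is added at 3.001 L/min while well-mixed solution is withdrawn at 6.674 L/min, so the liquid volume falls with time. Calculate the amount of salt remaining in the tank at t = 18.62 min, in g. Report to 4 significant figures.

34.67 g

Total volume: dV/dt = Q_in − Q_out = -3.67300 L/min, so V(t) = 212.2 − 3.67300 t and V(18.62) = 143.809 L.
Solute balance: dm/dt = 0 − Q_out C = −Q_out m/V(t).
Separate: dm/m = −Q_out dt/V(t) ⇒ ln(m/m₀) = −(Q_out/(Q_in−Q_out)) ln(V/V₀).
m = m₀ (V₀/V)^(Q_out/(Q_in−Q_out)) = 70.30 × (212.2/143.809)^(-1.81704) = 34.6695 g.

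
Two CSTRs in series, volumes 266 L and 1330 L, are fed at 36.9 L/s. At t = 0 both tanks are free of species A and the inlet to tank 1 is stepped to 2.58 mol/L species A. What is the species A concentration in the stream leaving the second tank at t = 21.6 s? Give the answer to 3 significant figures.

0.841 mol/L

Each tank obeys Vᵢ dCᵢ/dt = Q(Cᵢ₋₁ − Cᵢ), so τᵢ = Vᵢ/Q.
τ₁ = 266/36.9 = 7.2087 s; τ₂ = 1330/36.9 = 36.043 s.
Solving the cascade with C₁(0)=C₂(0)=0 gives C₂(t) = C_in[1 − (τ₁ e^(−t/τ₁) − τ₂ e^(−t/τ₂))/(τ₁ − τ₂)].
At t = 21.6: e^(−t/τ₁) = 0.049967, e^(−t/τ₂) = 0.54921.
C₂ = 2.58·[1 − (7.2087·0.049967 − 36.043·0.54921)/(-28.835)] = 2.58·0.32598 = 0.84103 mol/L.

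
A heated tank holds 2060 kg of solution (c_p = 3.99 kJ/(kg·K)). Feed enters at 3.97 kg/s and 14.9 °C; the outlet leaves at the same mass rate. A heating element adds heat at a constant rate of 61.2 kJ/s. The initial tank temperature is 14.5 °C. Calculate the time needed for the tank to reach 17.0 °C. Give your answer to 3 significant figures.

458 s

First-law balance (no shaft work): M c_p dT/dt = ṁ c_p (T_in − T) + 61.2.
τ = M/ṁ = 518.89 s; T_ss = T_in + Q̇/(ṁ c_p) = 18.764 °C.
T(t) = T_ss + (T₀ − T_ss) e^(−t/τ). Set T = 17.0:
e^(−t/τ) = (17.0 − 18.764)/(14.5 − 18.764) = 0.41364
t = −518.89 · ln(0.41364) = 458.06 s.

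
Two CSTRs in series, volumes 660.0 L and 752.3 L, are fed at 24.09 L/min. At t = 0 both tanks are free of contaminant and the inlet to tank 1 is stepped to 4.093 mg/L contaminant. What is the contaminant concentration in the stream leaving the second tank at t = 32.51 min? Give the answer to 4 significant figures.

1.248 mg/L

Time constants: τᵢ = Vᵢ/Q for each well-mixed tank.
τ₁ = 660.0/24.09 = 27.3973 min; τ₂ = 752.3/24.09 = 31.2287 min.
Solving the cascade with C₁(0)=C₂(0)=0 gives C₂(t) = C_in[1 − (τ₁ e^(−t/τ₁) − τ₂ e^(−t/τ₂))/(τ₁ − τ₂)].
At t = 32.51: e^(−t/τ₁) = 0.305253, e^(−t/τ₂) = 0.353091.
C₂ = 4.093·[1 − (27.3973·0.305253 − 31.2287·0.353091)/(-3.83147)] = 4.093·0.304835 = 1.24769 mg/L.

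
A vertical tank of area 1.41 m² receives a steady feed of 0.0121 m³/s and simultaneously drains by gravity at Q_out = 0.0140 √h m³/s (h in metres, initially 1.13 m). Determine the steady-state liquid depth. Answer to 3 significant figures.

0.747 m

Level balance: A dh/dt = 0.0121 − 0.0140 √h. Setting dh/dt = 0:
Q_in = 0.0140 √h_ss ⇒ √h_ss = 0.0121/0.0140 = 0.86429.
h_ss = 0.86429² = 0.74699 m. (Since h₀ = 1.13 m > h_ss, the level will fall toward this value.)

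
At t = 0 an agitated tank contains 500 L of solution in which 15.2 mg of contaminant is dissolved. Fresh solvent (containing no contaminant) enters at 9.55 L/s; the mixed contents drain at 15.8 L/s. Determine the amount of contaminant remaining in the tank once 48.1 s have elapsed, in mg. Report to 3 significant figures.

1.49 mg

Let m(t) be the amount of contaminant. Volume: V(t) = V₀ + (Q_in − Q_out) t = 500 − 6.2500 t; V(48.1) = 199.38 L.
Species balance (pure solvent in): dm/dt = −Q_out · m/V(t).
Separate: dm/m = −Q_out dt/V(t) ⇒ ln(m/m₀) = −(Q_out/(Q_in−Q_out)) ln(V/V₀).
m = m₀ (V₀/V)^(Q_out/(Q_in−Q_out)) = 15.2 × (500/199.38)^(-2.5280) = 1.4874 mg.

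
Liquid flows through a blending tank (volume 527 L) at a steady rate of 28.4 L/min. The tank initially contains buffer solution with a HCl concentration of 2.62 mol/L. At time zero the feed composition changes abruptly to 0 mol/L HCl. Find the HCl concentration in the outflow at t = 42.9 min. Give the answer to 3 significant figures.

0.260 mol/L

Transient balance on the dissolved component: V dC/dt = Q(C_in − C).
So dC/dt = (C_in − C)/τ with τ = V/Q = 527/28.4 = 18.556 min.
This is linear first-order; C(t) = C_in + (C₀ − C_in) e^(−t/τ).
C(42.9) = 0 + (2.62 − 0)·e^(−42.9/18.556) = 0 + (2.6200)·0.099075 = 0.25958 mol/L.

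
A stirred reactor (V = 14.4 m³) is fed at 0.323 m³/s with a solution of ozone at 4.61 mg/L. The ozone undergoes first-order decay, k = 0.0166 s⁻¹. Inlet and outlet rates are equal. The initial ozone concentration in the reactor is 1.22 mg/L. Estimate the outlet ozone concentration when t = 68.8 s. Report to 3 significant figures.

2.55 mg/L

Species balance: V dC/dt = Q C_in − Q C − k V C.
This is linear with rate a = Q/V + k = 0.039031 s⁻¹.
C_ss = Q C_in/(Q + kV) = 2.6493 mg/L; C(t) = C_ss + (C₀ − C_ss) e^(−a t).
C(68.8) = 2.6493 + (-1.4293)·e^(−0.039031·68.8) = 2.6493 + (-1.4293)·0.068201 = 2.5518 mg/L.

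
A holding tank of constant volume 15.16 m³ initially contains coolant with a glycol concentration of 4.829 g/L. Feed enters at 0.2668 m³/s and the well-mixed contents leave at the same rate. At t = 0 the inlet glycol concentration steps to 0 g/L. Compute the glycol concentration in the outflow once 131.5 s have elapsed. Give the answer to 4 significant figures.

0.4773 g/L

Species balance on the tank: V dC/dt = Q(C_in − C).
Rewrite as dC/dt + C/τ = C_in/τ, τ = V/Q = 56.8216 s.
Integrating: C(t) = C_in + (C₀ − C_in) e^(−t/τ).
C(131.5) = 0 + (4.829 − 0)·e^(−131.5/56.8216) = 0 + (4.82900)·0.0988392 = 0.477294 g/L.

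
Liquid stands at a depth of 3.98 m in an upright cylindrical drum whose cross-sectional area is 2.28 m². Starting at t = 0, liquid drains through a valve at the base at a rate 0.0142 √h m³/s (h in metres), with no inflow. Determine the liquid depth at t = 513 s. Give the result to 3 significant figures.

0.158 m

A dh/dt = −Q_out = −0.0142 √h.
Separate and integrate: 2(√h − √h₀) = −(0.0142/A) t.
√h = √3.98 − 0.0142·513/(2·2.28) = 1.9950 − 1.5975 = 0.39749.
h = 0.39749² = 0.15800 m.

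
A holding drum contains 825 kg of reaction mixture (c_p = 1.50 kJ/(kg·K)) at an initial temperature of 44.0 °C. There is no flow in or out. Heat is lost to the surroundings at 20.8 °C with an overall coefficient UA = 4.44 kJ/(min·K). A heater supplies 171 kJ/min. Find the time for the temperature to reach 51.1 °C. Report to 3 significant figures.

M c_p dT/dt = −UA(T − T_amb) + Q̇.
τ = M c_p/UA = 278.72 min; T_ss = T_amb + Q̇/UA = 20.8 + 171/4.44 = 59.314 °C.
T(t) = T_ss + (T₀ − T_ss)e^(−t/τ); set T = 51.1:
t = −τ ln[(T − T_ss)/(T₀ − T_ss)] = −278.72 · ln(0.53636) = 173.63 min.

174 min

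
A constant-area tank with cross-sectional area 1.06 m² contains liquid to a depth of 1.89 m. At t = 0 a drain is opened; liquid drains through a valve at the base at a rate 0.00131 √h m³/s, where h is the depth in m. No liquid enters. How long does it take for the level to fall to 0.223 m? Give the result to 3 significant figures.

1460 s

Mass balance (ρ constant): A dh/dt = −0.00131 √h.
This is separable: 2 d(√h)/dt = −0.00131/A, so √h = √h₀ − (0.00131/(2A)) t.
t = 2A(√h₀ − √h)/0.00131 = 2·1.06·(√1.89 − √0.223)/0.00131
  = 2.1200 × (1.3748 − 0.47223) / 0.00131 = 1460.6 s.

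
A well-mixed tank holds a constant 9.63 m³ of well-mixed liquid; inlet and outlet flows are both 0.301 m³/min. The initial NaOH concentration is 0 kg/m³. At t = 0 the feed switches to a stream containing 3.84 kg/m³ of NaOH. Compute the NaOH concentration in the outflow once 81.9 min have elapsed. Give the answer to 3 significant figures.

Mass balance on the solute (V constant): V dC/dt = Q(C_in − C).
Time constant τ = V/Q = 9.63/0.301 = 31.993 min.
Solution: C(t) = C_in + (C₀ − C_in) e^(−t/τ).
C(81.9) = 3.84 + (0 − 3.84)·e^(−81.9/31.993) = 3.84 + (-3.8400)·0.077312 = 3.5431 kg/m³.

3.54 kg/m³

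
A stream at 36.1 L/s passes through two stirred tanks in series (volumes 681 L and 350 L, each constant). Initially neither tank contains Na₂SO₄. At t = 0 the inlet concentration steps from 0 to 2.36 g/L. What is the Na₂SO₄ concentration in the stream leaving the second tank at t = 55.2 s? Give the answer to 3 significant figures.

Species balance on tank i: dCᵢ/dt = (Cᵢ₋₁ − Cᵢ)/τᵢ with τᵢ = Vᵢ/Q.
τ₁ = 681/36.1 = 18.864 s; τ₂ = 350/36.1 = 9.6953 s.
Tank 1: C₁ = C_in(1 − e^(−t/τ₁)). Tank 2 (τ₁ ≠ τ₂): C₂ = C_in[1 − (τ₁ e^(−t/τ₁) − τ₂ e^(−t/τ₂))/(τ₁ − τ₂)].
At t = 55.2: e^(−t/τ₁) = 0.053602, e^(−t/τ₂) = 0.0033678.
C₂ = 2.36·[1 − (18.864·0.053602 − 9.6953·0.0033678)/(9.1690)] = 2.36·0.89328 = 2.1081 g/L.

2.11 g/L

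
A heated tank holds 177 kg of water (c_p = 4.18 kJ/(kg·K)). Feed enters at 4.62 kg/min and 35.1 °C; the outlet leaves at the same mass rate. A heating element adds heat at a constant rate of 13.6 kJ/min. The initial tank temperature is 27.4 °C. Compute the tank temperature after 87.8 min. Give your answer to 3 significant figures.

M c_p dT/dt = ṁ c_p (T_in − T) + Q̇.
τ = M/ṁ = 38.312 min; T_ss = T_in + Q̇/(ṁ c_p) = 35.1 + 13.6/(4.62·4.18) = 35.804 °C.
Solution: T(t) = T_ss + (T₀ − T_ss) e^(−t/τ).
T(87.8) = 35.804 + (-8.4042)·e^(−87.8/38.312) = 35.804 + (-8.4042)·0.10109 = 34.955 °C.

35.0 °C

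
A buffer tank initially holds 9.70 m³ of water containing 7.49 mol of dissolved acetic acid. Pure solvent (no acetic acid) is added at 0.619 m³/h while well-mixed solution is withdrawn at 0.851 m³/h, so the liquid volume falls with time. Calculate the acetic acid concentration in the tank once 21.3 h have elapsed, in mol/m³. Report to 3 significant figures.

0.115 mol/m³

Total volume: dV/dt = Q_in − Q_out = -0.23200 m³/h, so V(t) = 9.70 − 0.23200 t and V(21.3) = 4.7584 m³.
Solute balance: dm/dt = 0 − Q_out C = −Q_out m/V(t).
dm/m = −Q_out dt/(V₀ − 0.23200 t); integrating gives ln(m/m₀) = −(Q_out/(Q_in−Q_out)) ln(V/V₀).
m = m₀ (V₀/V)^(Q_out/(Q_in−Q_out)) = 7.49 × (9.70/4.7584)^(-3.6681) = 0.54941 mol.
C = m/V = 0.54941/4.7584 = 0.11546 mol/m³.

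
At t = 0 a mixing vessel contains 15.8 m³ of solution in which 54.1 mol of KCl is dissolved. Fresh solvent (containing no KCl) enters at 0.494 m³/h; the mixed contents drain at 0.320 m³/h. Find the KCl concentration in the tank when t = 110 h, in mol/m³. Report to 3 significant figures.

0.360 mol/m³

Total volume: dV/dt = Q_in − Q_out = 0.17400 m³/h, so V(t) = 15.8 + 0.17400 t and V(110) = 34.940 m³.
No KCl enters, so dm/dt = −Q_out · (m/V).
dm/m = −Q_out dt/(V₀ + 0.17400 t); integrating gives ln(m/m₀) = −(Q_out/(Q_in−Q_out)) ln(V/V₀).
m = m₀ (V₀/V)^(Q_out/(Q_in−Q_out)) = 54.1 × (15.8/34.940)^(1.8391) = 12.570 mol.
C = m/V = 12.570/34.940 = 0.35975 mol/m³.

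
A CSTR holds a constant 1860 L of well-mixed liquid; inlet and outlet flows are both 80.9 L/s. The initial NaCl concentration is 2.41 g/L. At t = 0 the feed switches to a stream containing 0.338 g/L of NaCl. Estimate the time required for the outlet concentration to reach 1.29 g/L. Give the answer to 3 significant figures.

17.9 s

Unsteady species balance (constant V, well mixed): V dC/dt = Q(C_in − C), so τ = V/Q = 22.991 s.
C(t) = C_in + (C₀ − C_in) e^(−t/τ). Set C = 1.29 and solve for t:
e^(−t/τ) = (C − C_in)/(C₀ − C_in) = (1.29 − 0.338)/(2.41 − 0.338) = 0.45946
t = −τ ln(…) = 22.991 × 0.77770 = 17.880 s.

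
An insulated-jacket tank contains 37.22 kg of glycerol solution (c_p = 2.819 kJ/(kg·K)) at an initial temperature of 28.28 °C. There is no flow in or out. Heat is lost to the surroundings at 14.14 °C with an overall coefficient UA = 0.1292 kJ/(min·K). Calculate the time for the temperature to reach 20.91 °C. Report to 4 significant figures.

M c_p dT/dt = −UA(T − T_amb).
τ = M c_p/UA = 812.099 min; T_ss = T_amb = 14.1400 °C.
T(t) = T_ss + (T₀ − T_ss)e^(−t/τ); set T = 20.91:
t = −τ ln[(T − T_ss)/(T₀ − T_ss)] = −812.099 · ln(0.478784) = 598.116 min.

598.1 min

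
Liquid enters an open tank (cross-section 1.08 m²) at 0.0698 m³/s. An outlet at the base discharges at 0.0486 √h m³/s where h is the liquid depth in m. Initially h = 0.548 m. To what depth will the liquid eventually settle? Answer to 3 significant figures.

2.06 m

A dh/dt = Q_in − 0.0486 √h. Steady state requires inflow = outflow:
Q_in = 0.0486 √h_ss ⇒ √h_ss = 0.0698/0.0486 = 1.4362.
h_ss = 1.4362² = 2.0627 m. (Since h₀ = 0.548 m < h_ss, the level will rise toward this value.)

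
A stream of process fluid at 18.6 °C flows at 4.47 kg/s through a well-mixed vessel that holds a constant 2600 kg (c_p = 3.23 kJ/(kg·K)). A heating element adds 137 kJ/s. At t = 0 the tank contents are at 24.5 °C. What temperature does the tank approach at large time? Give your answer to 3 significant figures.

M c_p dT/dt = ṁ c_p (T_in − T) + Q̇.
At steady state dT/dt = 0 ⇒ T_ss = T_in + Q̇/(ṁ c_p) = 18.6 + 137/(4.47·3.23) = 28.089 °C.

28.1 °C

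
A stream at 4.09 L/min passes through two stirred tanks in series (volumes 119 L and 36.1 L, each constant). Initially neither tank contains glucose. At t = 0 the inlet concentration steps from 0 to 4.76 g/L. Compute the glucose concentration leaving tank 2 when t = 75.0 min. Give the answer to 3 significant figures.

4.24 g/L

Time constants: τᵢ = Vᵢ/Q for each well-mixed tank.
τ₁ = 119/4.09 = 29.095 min; τ₂ = 36.1/4.09 = 8.8264 min.
Tank 1: C₁ = C_in(1 − e^(−t/τ₁)). Tank 2 (τ₁ ≠ τ₂): C₂ = C_in[1 − (τ₁ e^(−t/τ₁) − τ₂ e^(−t/τ₂))/(τ₁ − τ₂)].
At t = 75.0: e^(−t/τ₁) = 0.075946, e^(−t/τ₂) = 0.00020403.
C₂ = 4.76·[1 − (29.095·0.075946 − 8.8264·0.00020403)/(20.269)] = 4.76·0.89107 = 4.2415 g/L.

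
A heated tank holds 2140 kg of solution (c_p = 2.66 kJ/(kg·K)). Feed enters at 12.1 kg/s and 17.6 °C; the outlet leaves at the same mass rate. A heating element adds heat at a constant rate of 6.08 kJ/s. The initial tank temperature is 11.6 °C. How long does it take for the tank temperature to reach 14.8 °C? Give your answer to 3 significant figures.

129 s

Heat balance on the well-mixed liquid: M c_p dT/dt = ṁ c_p (T_in − T) + 6.08.
τ = M/ṁ = 176.86 s; T_ss = T_in + Q̇/(ṁ c_p) = 17.789 °C.
T(t) = T_ss + (T₀ − T_ss) e^(−t/τ). Set T = 14.8:
e^(−t/τ) = (14.8 − 17.789)/(11.6 − 17.789) = 0.48295
t = −176.86 · ln(0.48295) = 128.73 s.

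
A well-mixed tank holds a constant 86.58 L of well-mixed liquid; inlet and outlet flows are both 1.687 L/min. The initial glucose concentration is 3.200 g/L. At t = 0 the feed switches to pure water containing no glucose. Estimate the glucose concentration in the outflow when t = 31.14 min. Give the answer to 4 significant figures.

1.744 g/L

Species balance on the tank: V dC/dt = Q(C_in − C).
So dC/dt = (C_in − C)/τ with τ = V/Q = 86.58/1.687 = 51.3219 min.
This is linear first-order; C(t) = C_in + (C₀ − C_in) e^(−t/τ).
C(31.14) = 0 + (3.200 − 0)·e^(−31.14/51.3219) = 0 + (3.20000)·0.545115 = 1.74437 g/L.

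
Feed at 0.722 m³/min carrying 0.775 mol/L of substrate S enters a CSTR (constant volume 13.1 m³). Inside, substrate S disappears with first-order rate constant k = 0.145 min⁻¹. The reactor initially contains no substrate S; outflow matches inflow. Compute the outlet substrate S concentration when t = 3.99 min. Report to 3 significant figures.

V dC/dt = Q(C_in − C) − k V C.
This is linear with rate a = Q/V + k = 0.20011 min⁻¹.
C_ss = Q C_in/(Q + kV) = 0.21345 mol/L; C(t) = C_ss + (C₀ − C_ss) e^(−a t).
C(3.99) = 0.21345 + (-0.21345)·e^(−0.20011·3.99) = 0.21345 + (-0.21345)·0.45002 = 0.11739 mol/L.

0.117 mol/L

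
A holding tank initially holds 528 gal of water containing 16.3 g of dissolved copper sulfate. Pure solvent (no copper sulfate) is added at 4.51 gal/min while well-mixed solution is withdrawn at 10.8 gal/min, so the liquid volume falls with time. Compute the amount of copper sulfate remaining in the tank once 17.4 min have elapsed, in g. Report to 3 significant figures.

Total volume: dV/dt = Q_in − Q_out = -6.2900 gal/min, so V(t) = 528 − 6.2900 t and V(17.4) = 418.55 gal.
Species balance (pure solvent in): dm/dt = −Q_out · m/V(t).
dm/m = −Q_out dt/(V₀ − 6.2900 t); integrating gives ln(m/m₀) = −(Q_out/(Q_in−Q_out)) ln(V/V₀).
m = m₀ (V₀/V)^(Q_out/(Q_in−Q_out)) = 16.3 × (528/418.55)^(-1.7170) = 10.939 g.

10.9 g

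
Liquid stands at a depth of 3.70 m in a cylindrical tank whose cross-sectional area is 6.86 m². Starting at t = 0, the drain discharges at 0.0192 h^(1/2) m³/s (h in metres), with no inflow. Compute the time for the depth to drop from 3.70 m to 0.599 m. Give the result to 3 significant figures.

A dh/dt = −Q_out = −0.0192 √h.
This is separable: 2 d(√h)/dt = −0.0192/A, so √h = √h₀ − (0.0192/(2A)) t.
t = 2A(√h₀ − √h)/0.0192 = 2·6.86·(√3.70 − √0.599)/0.0192
  = 13.720 × (1.9235 − 0.77395) / 0.0192 = 821.48 s.

821 s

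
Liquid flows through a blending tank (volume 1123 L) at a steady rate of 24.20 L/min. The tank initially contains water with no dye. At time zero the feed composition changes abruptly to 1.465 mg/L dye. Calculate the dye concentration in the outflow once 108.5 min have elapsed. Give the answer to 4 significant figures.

1.324 mg/L

Accumulation = in − out for the solute gives V dC/dt = Q(C_in − C).
Time constant τ = V/Q = 1123/24.20 = 46.4050 min.
Integrating: C(t) = C_in + (C₀ − C_in) e^(−t/τ).
C(108.5) = 1.465 + (0 − 1.465)·e^(−108.5/46.4050) = 1.465 + (-1.46500)·0.0965097 = 1.32361 mg/L.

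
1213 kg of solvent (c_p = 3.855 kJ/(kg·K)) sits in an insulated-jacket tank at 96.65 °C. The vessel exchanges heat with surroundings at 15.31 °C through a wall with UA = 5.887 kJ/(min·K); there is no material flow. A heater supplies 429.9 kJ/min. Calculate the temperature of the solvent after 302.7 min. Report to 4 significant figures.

M c_p dT/dt = −UA(T − T_amb) + Q̇.
dT/dt = (T_ss − T)/τ with T_ss = T_amb + Q̇/UA = 15.31 + 429.9/5.887 = 88.3353 °C, τ = M c_p/UA = 1213·3.855/5.887 = 794.312 min.
T approaches T_ss exponentially: T(t) = T_ss + (T₀ − T_ss) e^(−t/τ).
T(302.7) = 88.3353 + (8.31469)·0.683120 = 94.0152 °C.

94.02 °C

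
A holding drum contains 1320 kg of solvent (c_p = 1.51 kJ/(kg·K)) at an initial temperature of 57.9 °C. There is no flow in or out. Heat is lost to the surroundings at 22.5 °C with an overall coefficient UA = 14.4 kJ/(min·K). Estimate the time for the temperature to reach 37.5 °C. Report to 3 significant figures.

119 min

M c_p dT/dt = −UA(T − T_amb).
τ = M c_p/UA = 138.42 min; T_ss = T_amb = 22.500 °C.
T(t) = T_ss + (T₀ − T_ss)e^(−t/τ); set T = 37.5:
t = −τ ln[(T − T_ss)/(T₀ − T_ss)] = −138.42 · ln(0.42373) = 118.85 min.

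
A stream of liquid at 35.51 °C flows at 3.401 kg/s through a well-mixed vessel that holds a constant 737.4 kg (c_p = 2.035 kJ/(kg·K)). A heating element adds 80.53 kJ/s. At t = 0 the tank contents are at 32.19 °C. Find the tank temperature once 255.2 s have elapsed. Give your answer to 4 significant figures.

42.54 °C

M c_p dT/dt = ṁ c_p (T_in − T) + Q̇.
Rearrange: dT/dt = (T_ss − T)/τ with τ = M/ṁ = 216.819 s and T_ss = T_in + Q̇/(ṁ c_p) = 47.1455 °C.
T approaches T_ss exponentially: T(t) = T_ss + (T₀ − T_ss) e^(−t/τ).
T(255.2) = 47.1455 + (-14.9555)·e^(−255.2/216.819) = 47.1455 + (-14.9555)·0.308196 = 42.5363 °C.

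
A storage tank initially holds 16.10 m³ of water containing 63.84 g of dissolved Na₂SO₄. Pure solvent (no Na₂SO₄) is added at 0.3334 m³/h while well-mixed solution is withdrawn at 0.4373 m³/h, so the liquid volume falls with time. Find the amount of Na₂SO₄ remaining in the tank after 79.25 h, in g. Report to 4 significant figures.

Let m(t) be the amount of Na₂SO₄. Volume: V(t) = V₀ + (Q_in − Q_out) t = 16.10 − 0.103900 t; V(79.25) = 7.86592 m³.
Species balance (pure solvent in): dm/dt = −Q_out · m/V(t).
dm/m = −Q_out dt/(V₀ − 0.103900 t); integrating gives ln(m/m₀) = −(Q_out/(Q_in−Q_out)) ln(V/V₀).
m = m₀ (V₀/V)^(Q_out/(Q_in−Q_out)) = 63.84 × (16.10/7.86592)^(-4.20885) = 3.13198 g.

3.132 g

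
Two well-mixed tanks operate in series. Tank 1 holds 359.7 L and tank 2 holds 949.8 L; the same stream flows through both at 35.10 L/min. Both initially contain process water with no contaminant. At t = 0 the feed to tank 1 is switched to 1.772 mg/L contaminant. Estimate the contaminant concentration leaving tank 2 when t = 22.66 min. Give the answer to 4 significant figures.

Each tank obeys Vᵢ dCᵢ/dt = Q(Cᵢ₋₁ − Cᵢ), so τᵢ = Vᵢ/Q.
τ₁ = 359.7/35.10 = 10.2479 min; τ₂ = 949.8/35.10 = 27.0598 min.
Solving the cascade with C₁(0)=C₂(0)=0 gives C₂(t) = C_in[1 − (τ₁ e^(−t/τ₁) − τ₂ e^(−t/τ₂))/(τ₁ − τ₂)].
At t = 22.66: e^(−t/τ₁) = 0.109570, e^(−t/τ₂) = 0.432833.
C₂ = 1.772·[1 − (10.2479·0.109570 − 27.0598·0.432833)/(-16.8120)] = 1.772·0.370120 = 0.655852 mg/L.

0.6559 mg/L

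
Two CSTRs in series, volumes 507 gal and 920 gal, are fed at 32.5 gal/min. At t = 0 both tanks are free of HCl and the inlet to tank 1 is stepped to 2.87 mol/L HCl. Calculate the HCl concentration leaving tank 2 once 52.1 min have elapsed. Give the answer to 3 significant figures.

Time constants: τᵢ = Vᵢ/Q for each well-mixed tank.
τ₁ = 507/32.5 = 15.600 min; τ₂ = 920/32.5 = 28.308 min.
Tank 1: C₁ = C_in(1 − e^(−t/τ₁)). Tank 2 (τ₁ ≠ τ₂): C₂ = C_in[1 − (τ₁ e^(−t/τ₁) − τ₂ e^(−t/τ₂))/(τ₁ − τ₂)].
At t = 52.1: e^(−t/τ₁) = 0.035446, e^(−t/τ₂) = 0.15874.
C₂ = 2.87·[1 − (15.600·0.035446 − 28.308·0.15874)/(-12.708)] = 2.87·0.68990 = 1.9800 mol/L.

1.98 mol/L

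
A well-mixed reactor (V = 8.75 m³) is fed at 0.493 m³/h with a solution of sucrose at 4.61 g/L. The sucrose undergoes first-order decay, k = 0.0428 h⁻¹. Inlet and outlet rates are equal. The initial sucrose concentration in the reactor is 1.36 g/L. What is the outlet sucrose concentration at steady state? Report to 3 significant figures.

2.62 g/L

Species balance: V dC/dt = Q C_in − Q C − k V C.
Steady state (dC/dt = 0): C_ss = Q C_in/(Q + kV) = C_in/(1 + kV/Q).
C_ss = 0.493·4.61/(0.493 + 0.0428·8.75) = 2.2727/0.86750 = 2.6199 g/L.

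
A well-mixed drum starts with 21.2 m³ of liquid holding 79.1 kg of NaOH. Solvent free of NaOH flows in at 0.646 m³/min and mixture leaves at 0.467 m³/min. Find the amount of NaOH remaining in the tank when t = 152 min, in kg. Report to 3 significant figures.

Let m(t) be the amount of NaOH. Volume: V(t) = V₀ + (Q_in − Q_out) t = 21.2 + 0.17900 t; V(152) = 48.408 m³.
No NaOH enters, so dm/dt = −Q_out · (m/V).
Separate: dm/m = −Q_out dt/V(t) ⇒ ln(m/m₀) = −(Q_out/(Q_in−Q_out)) ln(V/V₀).
m = m₀ (V₀/V)^(Q_out/(Q_in−Q_out)) = 79.1 × (21.2/48.408)^(2.6089) = 9.1761 kg.

9.18 kg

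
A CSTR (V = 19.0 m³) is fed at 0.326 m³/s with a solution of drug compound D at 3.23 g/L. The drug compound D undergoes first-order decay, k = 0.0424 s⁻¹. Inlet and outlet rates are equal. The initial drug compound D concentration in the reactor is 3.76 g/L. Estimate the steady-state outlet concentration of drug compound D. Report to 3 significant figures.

0.931 g/L

V dC/dt = Q(C_in − C) − k V C.
At steady state: 0 = Q C_in − (Q + kV) C_ss, so C_ss = Q C_in/(Q + kV).
C_ss = 0.326·3.23/(0.326 + 0.0424·19.0) = 1.0530/1.1316 = 0.93052 g/L.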